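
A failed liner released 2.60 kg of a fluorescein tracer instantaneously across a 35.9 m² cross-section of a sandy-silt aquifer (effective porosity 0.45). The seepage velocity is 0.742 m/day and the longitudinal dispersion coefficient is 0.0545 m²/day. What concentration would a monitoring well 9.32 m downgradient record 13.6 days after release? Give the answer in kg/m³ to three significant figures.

0.0431 kg/m³

For an instantaneous plane source, C(x,t) = M/(n_e·A·√(4πDt)) · exp(−(x−vt)²/(4Dt)), with n_e·A the pore (flow) area.
Plume center vt = 0.742 × 13.6 = 10.0912 m, so the well at 9.32 m is 0.7712 m upgradient of the peak.
√(4πDt) = 3.052 m, giving peak height M/(n_e·A·√(4πDt)) = 2.60/(0.45 × 35.9 × 3.052) = 0.05273 kg/m³.
(x−vt)²/(4Dt) = (-0.7712)²/(4 × 0.0545 × 13.6) = 0.2006; exp(−0.2006) = 0.8182.
C = 0.05273 × 0.8182 = 0.0431 kg/m³.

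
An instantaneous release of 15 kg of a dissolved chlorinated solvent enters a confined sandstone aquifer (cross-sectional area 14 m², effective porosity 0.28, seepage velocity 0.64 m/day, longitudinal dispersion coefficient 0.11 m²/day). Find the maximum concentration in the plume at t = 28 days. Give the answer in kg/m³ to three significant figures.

0.615 kg/m³

The peak of an instantaneous 1D plume sits at x = vt; there the Gaussian factor is 1 and C_max = M/(n_e·A·√(4πDt)), where n_e·A is the pore area the mass is dissolved in.
√(4πDt) = √(4π × 0.11 × 28) = 6.221 m, so C_max = 15/(0.28 × 14 × 6.221) = 0.615 kg/m³.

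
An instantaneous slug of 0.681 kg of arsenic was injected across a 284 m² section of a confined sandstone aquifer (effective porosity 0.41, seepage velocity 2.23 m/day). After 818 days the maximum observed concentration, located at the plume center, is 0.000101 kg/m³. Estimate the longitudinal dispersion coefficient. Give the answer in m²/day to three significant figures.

At the plume center C_max = M/(n_e·A·√(4πDt)), so D = M²/(4πt·(n_e·A·C_max)²).
n_e·A·C_max = 0.41 × 284 × 0.000101 = 0.01176 kg/m.
D = 0.681²/(4π × 818 × 0.01176²) = 0.326 m²/day.

0.326 m²/day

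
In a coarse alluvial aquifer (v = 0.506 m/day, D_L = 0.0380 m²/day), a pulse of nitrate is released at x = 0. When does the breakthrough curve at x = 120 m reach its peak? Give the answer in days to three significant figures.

For the 1D instantaneous-source solution, setting ∂C/∂t = 0 at fixed x gives v²t² + 2Dt − x² = 0, so t = (√(D² + v²x²) − D)/v².
√(D² + v²x²) = √(0.0380² + 0.506² × 120²) = 60.72; v² = 0.256036.
t = (60.72 − 0.0380)/0.256036 = 237 days (vs. the pure-advection estimate x/v = 237 d).

237 days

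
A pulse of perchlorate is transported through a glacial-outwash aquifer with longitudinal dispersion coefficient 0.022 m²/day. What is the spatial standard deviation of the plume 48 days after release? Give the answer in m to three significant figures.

1.45 m

Dispersive spreading gives a Gaussian with σ² = 2Dt; advection only shifts the center.
σ = √(2 × 0.022 × 48) = 1.45 m.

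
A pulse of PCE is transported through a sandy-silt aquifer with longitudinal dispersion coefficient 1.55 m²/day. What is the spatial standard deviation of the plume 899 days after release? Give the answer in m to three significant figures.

52.8 m

Dispersive spreading gives a Gaussian with σ² = 2Dt; advection only shifts the center.
σ = √(2 × 1.55 × 899) = 52.8 m.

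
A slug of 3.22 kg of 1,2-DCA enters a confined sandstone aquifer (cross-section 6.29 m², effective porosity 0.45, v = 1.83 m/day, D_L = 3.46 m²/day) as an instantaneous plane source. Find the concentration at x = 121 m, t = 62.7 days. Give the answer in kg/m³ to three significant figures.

For an instantaneous plane source, C(x,t) = M/(n_e·A·√(4πDt)) · exp(−(x−vt)²/(4Dt)), with n_e·A the pore (flow) area.
Plume center vt = 1.83 × 62.7 = 114.741 m, so the well at 121 m is 6.259 m downgradient of the peak.
√(4πDt) = 52.21 m, giving peak height M/(n_e·A·√(4πDt)) = 3.22/(0.45 × 6.29 × 52.21) = 0.02179 kg/m³.
(x−vt)²/(4Dt) = (6.259)²/(4 × 3.46 × 62.7) = 0.04514; exp(−0.04514) = 0.9559.
C = 0.02179 × 0.9559 = 0.0208 kg/m³.

0.0208 kg/m³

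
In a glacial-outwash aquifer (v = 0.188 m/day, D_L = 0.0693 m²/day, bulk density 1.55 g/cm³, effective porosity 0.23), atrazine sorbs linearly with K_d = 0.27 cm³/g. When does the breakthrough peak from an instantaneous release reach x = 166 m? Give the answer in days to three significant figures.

2480 days

Retardation factor R = 1 + ρ_b·K_d/n = 1 + 1.55 × 0.27/0.23 = 2.820.
Sorption retards both mechanisms: v_R = v/R = 0.06667 m/day, D_R = D/R = 0.02457 m²/day.
Peak time from v_R²t² + 2D_R t − x² = 0: t = (√(D_R² + v_R²x²) − D_R)/v_R².
√(D_R² + v_R²x²) = √(0.02457² + 0.06667² × 166²) = 11.07; v_R² = 0.004445.
t = (11.07 − 0.02457)/0.004445 = 2480 days.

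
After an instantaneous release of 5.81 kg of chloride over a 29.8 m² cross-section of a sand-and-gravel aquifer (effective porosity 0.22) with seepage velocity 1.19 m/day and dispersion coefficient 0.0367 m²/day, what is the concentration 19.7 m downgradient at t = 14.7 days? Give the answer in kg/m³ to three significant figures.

0.0356 kg/m³

For an instantaneous plane source, C(x,t) = M/(n_e·A·√(4πDt)) · exp(−(x−vt)²/(4Dt)), with n_e·A the pore (flow) area.
Plume center vt = 1.19 × 14.7 = 17.493 m, so the well at 19.7 m is 2.207 m downgradient of the peak.
√(4πDt) = 2.604 m, giving peak height M/(n_e·A·√(4πDt)) = 5.81/(0.22 × 29.8 × 2.604) = 0.3403 kg/m³.
(x−vt)²/(4Dt) = (2.207)²/(4 × 0.0367 × 14.7) = 2.257; exp(−2.257) = 0.1047.
C = 0.3403 × 0.1047 = 0.0356 kg/m³.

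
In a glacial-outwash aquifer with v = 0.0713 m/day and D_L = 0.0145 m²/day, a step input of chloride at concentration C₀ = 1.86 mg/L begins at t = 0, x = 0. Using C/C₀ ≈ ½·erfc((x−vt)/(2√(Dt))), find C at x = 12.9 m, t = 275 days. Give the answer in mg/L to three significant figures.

1.84 mg/L

For a continuous step input, C/C₀ ≈ ½·erfc((x−vt)/(2√(Dt))).
vt = 0.0713 × 275 = 19.6075 m and 2√(Dt) = 2√(0.0145 × 275) = 3.994 m.
Argument (x−vt)/(2√(Dt)) = (12.9 − 19.6075)/3.994 = -1.679; ½·erfc(-1.679) = 0.9912.
C = 1.86 × 0.9912 = 1.84 mg/L.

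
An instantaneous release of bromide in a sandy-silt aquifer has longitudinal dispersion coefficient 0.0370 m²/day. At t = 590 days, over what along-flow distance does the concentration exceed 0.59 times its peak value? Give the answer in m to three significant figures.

13.6 m

The plume is Gaussian with σ = √(2Dt) = √(2 × 0.0370 × 590) = 6.608 m.
C/C_peak = exp(−Δx²/(2σ²)) = 0.59 ⇒ Δx = σ·√(−2 ln 0.59) = 6.608 × 1.027 = 6.786 m.
Width = 2Δx = 13.6 m.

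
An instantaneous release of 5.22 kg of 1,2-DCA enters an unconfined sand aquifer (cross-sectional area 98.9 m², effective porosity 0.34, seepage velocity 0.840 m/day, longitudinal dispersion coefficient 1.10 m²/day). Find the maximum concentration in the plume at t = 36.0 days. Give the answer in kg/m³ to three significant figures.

The peak of an instantaneous 1D plume sits at x = vt; there the Gaussian factor is 1 and C_max = M/(n_e·A·√(4πDt)), where n_e·A is the pore area the mass is dissolved in.
√(4πDt) = √(4π × 1.10 × 36.0) = 22.31 m, so C_max = 5.22/(0.34 × 98.9 × 22.31) = 0.00696 kg/m³.

0.00696 kg/m³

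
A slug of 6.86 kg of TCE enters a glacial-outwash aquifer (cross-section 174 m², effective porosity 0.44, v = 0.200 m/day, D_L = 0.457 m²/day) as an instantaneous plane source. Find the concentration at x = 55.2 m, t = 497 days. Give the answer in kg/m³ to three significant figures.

0.000195 kg/m³

For an instantaneous plane source, C(x,t) = M/(n_e·A·√(4πDt)) · exp(−(x−vt)²/(4Dt)), with n_e·A the pore (flow) area.
Plume center vt = 0.200 × 497 = 99.4 m, so the well at 55.2 m is 44.2 m upgradient of the peak.
√(4πDt) = 53.42 m, giving peak height M/(n_e·A·√(4πDt)) = 6.86/(0.44 × 174 × 53.42) = 0.001677 kg/m³.
(x−vt)²/(4Dt) = (-44.2)²/(4 × 0.457 × 497) = 2.150; exp(−2.150) = 0.1165.
C = 0.001677 × 0.1165 = 0.000195 kg/m³.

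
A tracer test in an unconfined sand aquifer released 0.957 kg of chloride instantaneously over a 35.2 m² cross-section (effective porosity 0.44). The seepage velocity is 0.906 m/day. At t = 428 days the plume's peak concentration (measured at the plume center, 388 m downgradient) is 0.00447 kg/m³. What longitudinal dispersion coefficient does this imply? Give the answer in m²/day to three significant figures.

At the plume center C_max = M/(n_e·A·√(4πDt)), so D = M²/(4πt·(n_e·A·C_max)²).
n_e·A·C_max = 0.44 × 35.2 × 0.00447 = 0.06923 kg/m.
D = 0.957²/(4π × 428 × 0.06923²) = 0.0355 m²/day.

0.0355 m²/day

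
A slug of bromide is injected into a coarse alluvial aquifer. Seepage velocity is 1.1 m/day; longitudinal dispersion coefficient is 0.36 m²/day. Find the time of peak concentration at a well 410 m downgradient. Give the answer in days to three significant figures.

372 days

For the 1D instantaneous-source solution, setting ∂C/∂t = 0 at fixed x gives v²t² + 2Dt − x² = 0, so t = (√(D² + v²x²) − D)/v².
√(D² + v²x²) = √(0.36² + 1.1² × 410²) = 451.0; v² = 1.21.
t = (451.0 − 0.36)/1.21 = 372 days (vs. the pure-advection estimate x/v = 373 d).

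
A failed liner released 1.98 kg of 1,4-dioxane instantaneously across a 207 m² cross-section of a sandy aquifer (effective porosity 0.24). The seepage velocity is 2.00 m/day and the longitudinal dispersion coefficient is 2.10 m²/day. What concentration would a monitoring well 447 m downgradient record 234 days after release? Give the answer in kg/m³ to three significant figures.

For an instantaneous plane source, C(x,t) = M/(n_e·A·√(4πDt)) · exp(−(x−vt)²/(4Dt)), with n_e·A the pore (flow) area.
Plume center vt = 2.00 × 234 = 468 m, so the well at 447 m is 21 m upgradient of the peak.
√(4πDt) = 78.58 m, giving peak height M/(n_e·A·√(4πDt)) = 1.98/(0.24 × 207 × 78.58) = 0.0005072 kg/m³.
(x−vt)²/(4Dt) = (-21)²/(4 × 2.10 × 234) = 0.2244; exp(−0.2244) = 0.7990.
C = 0.0005072 × 0.7990 = 0.000405 kg/m³.

0.000405 kg/m³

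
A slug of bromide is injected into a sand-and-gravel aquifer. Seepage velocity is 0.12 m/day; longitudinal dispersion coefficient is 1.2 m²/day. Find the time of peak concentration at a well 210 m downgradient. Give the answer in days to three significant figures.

1670 days

For the 1D instantaneous-source solution, setting ∂C/∂t = 0 at fixed x gives v²t² + 2Dt − x² = 0, so t = (√(D² + v²x²) − D)/v².
√(D² + v²x²) = √(1.2² + 0.12² × 210²) = 25.23; v² = 0.0144.
t = (25.23 − 1.2)/0.0144 = 1670 days (vs. the pure-advection estimate x/v = 1750 d).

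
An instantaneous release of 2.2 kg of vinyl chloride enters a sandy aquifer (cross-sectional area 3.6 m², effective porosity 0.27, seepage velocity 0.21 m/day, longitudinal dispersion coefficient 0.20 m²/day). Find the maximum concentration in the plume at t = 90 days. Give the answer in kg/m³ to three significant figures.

0.150 kg/m³

The peak of an instantaneous 1D plume sits at x = vt; there the Gaussian factor is 1 and C_max = M/(n_e·A·√(4πDt)), where n_e·A is the pore area the mass is dissolved in.
√(4πDt) = √(4π × 0.20 × 90) = 15.04 m, so C_max = 2.2/(0.27 × 3.6 × 15.04) = 0.150 kg/m³.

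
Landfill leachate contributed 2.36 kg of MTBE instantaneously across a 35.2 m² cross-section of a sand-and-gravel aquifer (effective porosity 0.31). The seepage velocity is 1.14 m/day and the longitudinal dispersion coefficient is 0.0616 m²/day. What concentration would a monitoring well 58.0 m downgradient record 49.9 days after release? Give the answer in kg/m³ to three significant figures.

0.0315 kg/m³

For an instantaneous plane source, C(x,t) = M/(n_e·A·√(4πDt)) · exp(−(x−vt)²/(4Dt)), with n_e·A the pore (flow) area.
Plume center vt = 1.14 × 49.9 = 56.886 m, so the well at 58.0 m is 1.114 m downgradient of the peak.
√(4πDt) = 6.215 m, giving peak height M/(n_e·A·√(4πDt)) = 2.36/(0.31 × 35.2 × 6.215) = 0.03480 kg/m³.
(x−vt)²/(4Dt) = (1.114)²/(4 × 0.0616 × 49.9) = 0.1009; exp(−0.1009) = 0.9040.
C = 0.03480 × 0.9040 = 0.0315 kg/m³.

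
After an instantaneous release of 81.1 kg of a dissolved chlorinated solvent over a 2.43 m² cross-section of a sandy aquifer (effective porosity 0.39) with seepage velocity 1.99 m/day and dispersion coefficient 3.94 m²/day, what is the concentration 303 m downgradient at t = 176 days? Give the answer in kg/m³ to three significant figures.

For an instantaneous plane source, C(x,t) = M/(n_e·A·√(4πDt)) · exp(−(x−vt)²/(4Dt)), with n_e·A the pore (flow) area.
Plume center vt = 1.99 × 176 = 350.24 m, so the well at 303 m is 47.24 m upgradient of the peak.
√(4πDt) = 93.35 m, giving peak height M/(n_e·A·√(4πDt)) = 81.1/(0.39 × 2.43 × 93.35) = 0.9167 kg/m³.
(x−vt)²/(4Dt) = (-47.24)²/(4 × 3.94 × 176) = 0.8045; exp(−0.8045) = 0.4473.
C = 0.9167 × 0.4473 = 0.410 kg/m³.

0.410 kg/m³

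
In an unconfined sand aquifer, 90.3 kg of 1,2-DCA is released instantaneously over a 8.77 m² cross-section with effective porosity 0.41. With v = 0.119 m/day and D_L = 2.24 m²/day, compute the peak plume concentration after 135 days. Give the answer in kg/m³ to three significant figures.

0.407 kg/m³

The peak of an instantaneous 1D plume sits at x = vt; there the Gaussian factor is 1 and C_max = M/(n_e·A·√(4πDt)), where n_e·A is the pore area the mass is dissolved in.
√(4πDt) = √(4π × 2.24 × 135) = 61.64 m, so C_max = 90.3/(0.41 × 8.77 × 61.64) = 0.407 kg/m³.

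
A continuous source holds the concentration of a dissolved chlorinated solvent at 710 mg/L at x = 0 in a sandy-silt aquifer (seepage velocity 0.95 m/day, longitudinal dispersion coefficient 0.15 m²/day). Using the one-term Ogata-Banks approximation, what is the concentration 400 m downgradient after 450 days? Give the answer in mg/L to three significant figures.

704 mg/L

For a continuous step input, C/C₀ ≈ ½·erfc((x−vt)/(2√(Dt))).
vt = 0.95 × 450 = 427.5 m and 2√(Dt) = 2√(0.15 × 450) = 16.43 m.
Argument (x−vt)/(2√(Dt)) = (400 − 427.5)/16.43 = -1.674; ½·erfc(-1.674) = 0.9910.
C = 710 × 0.9910 = 704 mg/L.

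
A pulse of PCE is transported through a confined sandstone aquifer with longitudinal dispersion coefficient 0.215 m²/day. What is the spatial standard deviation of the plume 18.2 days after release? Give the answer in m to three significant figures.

Dispersive spreading gives a Gaussian with σ² = 2Dt; advection only shifts the center.
σ = √(2 × 0.215 × 18.2) = 2.80 m.

2.80 m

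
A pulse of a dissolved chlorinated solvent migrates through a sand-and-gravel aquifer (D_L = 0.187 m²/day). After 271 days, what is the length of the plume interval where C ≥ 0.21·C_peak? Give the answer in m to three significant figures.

The plume is Gaussian with σ = √(2Dt) = √(2 × 0.187 × 271) = 10.07 m.
C/C_peak = exp(−Δx²/(2σ²)) = 0.21 ⇒ Δx = σ·√(−2 ln 0.21) = 10.07 × 1.767 = 17.79 m.
Width = 2Δx = 35.6 m.

35.6 m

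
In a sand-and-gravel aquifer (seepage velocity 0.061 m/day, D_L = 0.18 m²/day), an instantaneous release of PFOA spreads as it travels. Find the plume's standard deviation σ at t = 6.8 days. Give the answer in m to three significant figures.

Dispersive spreading gives a Gaussian with σ² = 2Dt; advection only shifts the center.
σ = √(2 × 0.18 × 6.8) = 1.56 m.

1.56 m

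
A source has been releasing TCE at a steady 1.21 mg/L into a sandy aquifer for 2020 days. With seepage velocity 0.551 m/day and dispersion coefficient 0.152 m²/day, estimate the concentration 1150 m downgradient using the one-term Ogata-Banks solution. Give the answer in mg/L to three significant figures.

0.0821 mg/L

For a continuous step input, C/C₀ ≈ ½·erfc((x−vt)/(2√(Dt))).
vt = 0.551 × 2020 = 1113.02 m and 2√(Dt) = 2√(0.152 × 2020) = 35.05 m.
Argument (x−vt)/(2√(Dt)) = (1150 − 1113.02)/35.05 = 1.055; ½·erfc(1.055) = 0.06785.
C = 1.21 × 0.06785 = 0.0821 mg/L.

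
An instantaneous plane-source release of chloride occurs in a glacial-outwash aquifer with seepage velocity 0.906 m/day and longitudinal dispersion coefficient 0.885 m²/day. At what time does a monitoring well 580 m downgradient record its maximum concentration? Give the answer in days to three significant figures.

639 days

For the 1D instantaneous-source solution, setting ∂C/∂t = 0 at fixed x gives v²t² + 2Dt − x² = 0, so t = (√(D² + v²x²) − D)/v².
√(D² + v²x²) = √(0.885² + 0.906² × 580²) = 525.5; v² = 0.820836.
t = (525.5 − 0.885)/0.820836 = 639 days (vs. the pure-advection estimate x/v = 640 d).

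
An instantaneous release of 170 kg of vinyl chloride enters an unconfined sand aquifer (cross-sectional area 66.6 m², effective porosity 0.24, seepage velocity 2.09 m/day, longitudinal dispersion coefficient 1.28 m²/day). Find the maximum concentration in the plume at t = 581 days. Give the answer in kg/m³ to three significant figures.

0.110 kg/m³

The peak of an instantaneous 1D plume sits at x = vt; there the Gaussian factor is 1 and C_max = M/(n_e·A·√(4πDt)), where n_e·A is the pore area the mass is dissolved in.
√(4πDt) = √(4π × 1.28 × 581) = 96.67 m, so C_max = 170/(0.24 × 66.6 × 96.67) = 0.110 kg/m³.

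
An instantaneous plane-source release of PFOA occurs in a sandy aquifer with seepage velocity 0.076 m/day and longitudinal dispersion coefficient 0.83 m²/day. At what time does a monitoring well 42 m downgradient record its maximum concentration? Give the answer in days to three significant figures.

For the 1D instantaneous-source solution, setting ∂C/∂t = 0 at fixed x gives v²t² + 2Dt − x² = 0, so t = (√(D² + v²x²) − D)/v².
√(D² + v²x²) = √(0.83² + 0.076² × 42²) = 3.298; v² = 0.005776.
t = (3.298 − 0.83)/0.005776 = 427 days (vs. the pure-advection estimate x/v = 553 d).

427 days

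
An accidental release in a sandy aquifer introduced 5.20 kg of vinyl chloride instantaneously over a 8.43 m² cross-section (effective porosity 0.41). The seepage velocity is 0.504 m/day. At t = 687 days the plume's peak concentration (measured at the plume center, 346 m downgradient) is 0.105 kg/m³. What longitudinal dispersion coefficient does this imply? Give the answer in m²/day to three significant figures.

0.0238 m²/day

At the plume center C_max = M/(n_e·A·√(4πDt)), so D = M²/(4πt·(n_e·A·C_max)²).
n_e·A·C_max = 0.41 × 8.43 × 0.105 = 0.3629 kg/m.
D = 5.20²/(4π × 687 × 0.3629²) = 0.0238 m²/day.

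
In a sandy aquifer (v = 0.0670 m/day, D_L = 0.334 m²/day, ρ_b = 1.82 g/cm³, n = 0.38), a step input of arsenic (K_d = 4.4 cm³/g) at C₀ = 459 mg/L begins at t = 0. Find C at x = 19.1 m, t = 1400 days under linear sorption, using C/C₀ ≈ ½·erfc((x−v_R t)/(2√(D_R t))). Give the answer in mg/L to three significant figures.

Retardation factor R = 1 + ρ_b·K_d/n = 1 + 1.82 × 4.4/0.38 = 22.07.
Sorption retards both mechanisms: v_R = v/R = 0.003036 m/day, D_R = D/R = 0.01513 m²/day.
v_R·t = 0.003036 × 1400 = 4.2504 m; 2√(D_R t) = 9.205 m; argument = (19.1 − 4.2504)/9.205 = 1.613.
C = C₀ × ½·erfc(1.613) = 459 × 0.01127 = 5.17 mg/L.

5.17 mg/L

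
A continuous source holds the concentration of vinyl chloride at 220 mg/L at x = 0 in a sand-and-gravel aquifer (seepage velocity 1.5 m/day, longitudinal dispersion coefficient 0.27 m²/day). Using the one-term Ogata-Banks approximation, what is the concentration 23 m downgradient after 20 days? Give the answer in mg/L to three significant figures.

216 mg/L

For a continuous step input, C/C₀ ≈ ½·erfc((x−vt)/(2√(Dt))).
vt = 1.5 × 20 = 30 m and 2√(Dt) = 2√(0.27 × 20) = 4.648 m.
Argument (x−vt)/(2√(Dt)) = (23 − 30)/4.648 = -1.506; ½·erfc(-1.506) = 0.9834.
C = 220 × 0.9834 = 216 mg/L.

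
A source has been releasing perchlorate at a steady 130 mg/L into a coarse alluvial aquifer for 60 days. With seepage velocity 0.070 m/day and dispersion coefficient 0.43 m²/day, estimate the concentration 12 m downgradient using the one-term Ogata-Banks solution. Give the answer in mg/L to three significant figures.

18.0 mg/L

For a continuous step input, C/C₀ ≈ ½·erfc((x−vt)/(2√(Dt))).
vt = 0.070 × 60 = 4.2 m and 2√(Dt) = 2√(0.43 × 60) = 10.16 m.
Argument (x−vt)/(2√(Dt)) = (12 − 4.2)/10.16 = 0.7677; ½·erfc(0.7677) = 0.1388.
C = 130 × 0.1388 = 18.0 mg/L.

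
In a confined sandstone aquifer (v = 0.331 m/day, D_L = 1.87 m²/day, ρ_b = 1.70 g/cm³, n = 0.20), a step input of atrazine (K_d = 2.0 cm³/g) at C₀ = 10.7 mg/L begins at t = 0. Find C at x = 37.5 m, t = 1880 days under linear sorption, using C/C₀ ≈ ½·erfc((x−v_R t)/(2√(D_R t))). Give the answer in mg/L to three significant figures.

4.72 mg/L

Retardation factor R = 1 + ρ_b·K_d/n = 1 + 1.70 × 2.0/0.20 = 18.00.
Sorption retards both mechanisms: v_R = v/R = 0.01839 m/day, D_R = D/R = 0.1039 m²/day.
v_R·t = 0.01839 × 1880 = 34.5732 m; 2√(D_R t) = 27.95 m; argument = (37.5 − 34.5732)/27.95 = 0.1047.
C = C₀ × ½·erfc(0.1047) = 10.7 × 0.4411 = 4.72 mg/L.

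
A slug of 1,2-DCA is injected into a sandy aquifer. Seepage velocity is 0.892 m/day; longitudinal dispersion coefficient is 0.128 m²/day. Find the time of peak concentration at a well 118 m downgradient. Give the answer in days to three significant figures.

132 days

For the 1D instantaneous-source solution, setting ∂C/∂t = 0 at fixed x gives v²t² + 2Dt − x² = 0, so t = (√(D² + v²x²) − D)/v².
√(D² + v²x²) = √(0.128² + 0.892² × 118²) = 105.3; v² = 0.795664.
t = (105.3 − 0.128)/0.795664 = 132 days (vs. the pure-advection estimate x/v = 132 d).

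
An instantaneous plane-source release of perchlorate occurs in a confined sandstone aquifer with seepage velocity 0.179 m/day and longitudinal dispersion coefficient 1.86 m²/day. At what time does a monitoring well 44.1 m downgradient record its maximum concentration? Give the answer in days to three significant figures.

For the 1D instantaneous-source solution, setting ∂C/∂t = 0 at fixed x gives v²t² + 2Dt − x² = 0, so t = (√(D² + v²x²) − D)/v².
√(D² + v²x²) = √(1.86² + 0.179² × 44.1²) = 8.110; v² = 0.032041.
t = (8.110 − 1.86)/0.032041 = 195 days (vs. the pure-advection estimate x/v = 246 d).

195 days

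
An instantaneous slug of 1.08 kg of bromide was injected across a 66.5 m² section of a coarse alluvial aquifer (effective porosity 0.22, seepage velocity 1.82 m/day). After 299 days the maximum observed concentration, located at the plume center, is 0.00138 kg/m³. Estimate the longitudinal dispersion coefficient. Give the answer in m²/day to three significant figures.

0.762 m²/day

At the plume center C_max = M/(n_e·A·√(4πDt)), so D = M²/(4πt·(n_e·A·C_max)²).
n_e·A·C_max = 0.22 × 66.5 × 0.00138 = 0.02019 kg/m.
D = 1.08²/(4π × 299 × 0.02019²) = 0.762 m²/day.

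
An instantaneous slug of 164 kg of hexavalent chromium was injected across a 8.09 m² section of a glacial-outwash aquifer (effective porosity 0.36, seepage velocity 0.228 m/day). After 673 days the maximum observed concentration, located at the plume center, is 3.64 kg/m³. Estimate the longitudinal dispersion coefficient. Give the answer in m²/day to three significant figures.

At the plume center C_max = M/(n_e·A·√(4πDt)), so D = M²/(4πt·(n_e·A·C_max)²).
n_e·A·C_max = 0.36 × 8.09 × 3.64 = 10.60 kg/m.
D = 164²/(4π × 673 × 10.60²) = 0.0283 m²/day.

0.0283 m²/day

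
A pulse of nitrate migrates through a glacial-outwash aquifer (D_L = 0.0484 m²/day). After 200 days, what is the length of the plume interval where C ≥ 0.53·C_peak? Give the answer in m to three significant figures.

9.92 m

The plume is Gaussian with σ = √(2Dt) = √(2 × 0.0484 × 200) = 4.400 m.
C/C_peak = exp(−Δx²/(2σ²)) = 0.53 ⇒ Δx = σ·√(−2 ln 0.53) = 4.400 × 1.127 = 4.959 m.
Width = 2Δx = 9.92 m.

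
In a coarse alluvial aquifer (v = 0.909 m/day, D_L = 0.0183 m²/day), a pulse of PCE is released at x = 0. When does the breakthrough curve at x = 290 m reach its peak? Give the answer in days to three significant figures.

For the 1D instantaneous-source solution, setting ∂C/∂t = 0 at fixed x gives v²t² + 2Dt − x² = 0, so t = (√(D² + v²x²) − D)/v².
√(D² + v²x²) = √(0.0183² + 0.909² × 290²) = 263.6; v² = 0.826281.
t = (263.6 − 0.0183)/0.826281 = 319 days (vs. the pure-advection estimate x/v = 319 d).

319 days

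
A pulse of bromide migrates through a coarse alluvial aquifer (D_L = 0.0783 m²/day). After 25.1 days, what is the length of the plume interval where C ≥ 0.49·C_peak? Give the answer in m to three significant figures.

The plume is Gaussian with σ = √(2Dt) = √(2 × 0.0783 × 25.1) = 1.983 m.
C/C_peak = exp(−Δx²/(2σ²)) = 0.49 ⇒ Δx = σ·√(−2 ln 0.49) = 1.983 × 1.194 = 2.368 m.
Width = 2Δx = 4.74 m.

4.74 m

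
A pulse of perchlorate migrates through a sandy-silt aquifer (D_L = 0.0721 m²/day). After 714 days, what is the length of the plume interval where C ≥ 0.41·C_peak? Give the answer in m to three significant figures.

27.1 m

The plume is Gaussian with σ = √(2Dt) = √(2 × 0.0721 × 714) = 10.15 m.
C/C_peak = exp(−Δx²/(2σ²)) = 0.41 ⇒ Δx = σ·√(−2 ln 0.41) = 10.15 × 1.335 = 13.55 m.
Width = 2Δx = 27.1 m.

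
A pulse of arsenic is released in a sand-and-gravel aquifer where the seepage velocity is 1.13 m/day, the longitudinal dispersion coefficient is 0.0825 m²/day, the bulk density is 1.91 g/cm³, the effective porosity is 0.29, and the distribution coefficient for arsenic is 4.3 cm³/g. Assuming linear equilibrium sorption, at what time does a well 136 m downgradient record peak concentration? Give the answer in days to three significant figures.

3530 days

Retardation factor R = 1 + ρ_b·K_d/n = 1 + 1.91 × 4.3/0.29 = 29.32.
Sorption retards both mechanisms: v_R = v/R = 0.03854 m/day, D_R = D/R = 0.002814 m²/day.
Peak time from v_R²t² + 2D_R t − x² = 0: t = (√(D_R² + v_R²x²) − D_R)/v_R².
√(D_R² + v_R²x²) = √(0.002814² + 0.03854² × 136²) = 5.241; v_R² = 0.001485.
t = (5.241 − 0.002814)/0.001485 = 3530 days.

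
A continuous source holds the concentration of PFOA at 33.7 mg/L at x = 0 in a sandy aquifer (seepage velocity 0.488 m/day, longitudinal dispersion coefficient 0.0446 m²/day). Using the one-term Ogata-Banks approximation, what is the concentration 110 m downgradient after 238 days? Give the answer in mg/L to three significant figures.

30.6 mg/L

For a continuous step input, C/C₀ ≈ ½·erfc((x−vt)/(2√(Dt))).
vt = 0.488 × 238 = 116.144 m and 2√(Dt) = 2√(0.0446 × 238) = 6.516 m.
Argument (x−vt)/(2√(Dt)) = (110 − 116.144)/6.516 = -0.9429; ½·erfc(-0.9429) = 0.9088.
C = 33.7 × 0.9088 = 30.6 mg/L.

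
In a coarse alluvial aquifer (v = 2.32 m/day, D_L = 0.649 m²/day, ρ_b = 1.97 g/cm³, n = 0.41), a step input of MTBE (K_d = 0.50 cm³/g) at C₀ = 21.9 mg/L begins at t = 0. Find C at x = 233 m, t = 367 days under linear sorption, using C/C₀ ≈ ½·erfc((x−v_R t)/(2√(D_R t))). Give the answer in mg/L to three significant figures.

20.3 mg/L

Retardation factor R = 1 + ρ_b·K_d/n = 1 + 1.97 × 0.50/0.41 = 3.402.
Sorption retards both mechanisms: v_R = v/R = 0.6820 m/day, D_R = D/R = 0.1908 m²/day.
v_R·t = 0.6820 × 367 = 250.294 m; 2√(D_R t) = 16.74 m; argument = (233 − 250.294)/16.74 = -1.033.
C = C₀ × ½·erfc(-1.033) = 21.9 × 0.9280 = 20.3 mg/L.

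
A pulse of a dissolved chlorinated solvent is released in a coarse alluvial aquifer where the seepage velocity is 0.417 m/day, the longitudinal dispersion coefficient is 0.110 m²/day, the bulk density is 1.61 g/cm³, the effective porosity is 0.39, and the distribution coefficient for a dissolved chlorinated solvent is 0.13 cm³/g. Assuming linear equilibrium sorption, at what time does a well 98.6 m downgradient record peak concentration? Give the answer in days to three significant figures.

Retardation factor R = 1 + ρ_b·K_d/n = 1 + 1.61 × 0.13/0.39 = 1.537.
Sorption retards both mechanisms: v_R = v/R = 0.2713 m/day, D_R = D/R = 0.07157 m²/day.
Peak time from v_R²t² + 2D_R t − x² = 0: t = (√(D_R² + v_R²x²) − D_R)/v_R².
√(D_R² + v_R²x²) = √(0.07157² + 0.2713² × 98.6²) = 26.75; v_R² = 0.07360.
t = (26.75 − 0.07157)/0.07360 = 362 days.

362 days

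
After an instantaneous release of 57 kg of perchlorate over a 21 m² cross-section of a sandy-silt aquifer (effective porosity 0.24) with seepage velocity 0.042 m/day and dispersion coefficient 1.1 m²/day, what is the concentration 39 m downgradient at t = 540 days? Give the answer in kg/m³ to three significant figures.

0.117 kg/m³

For an instantaneous plane source, C(x,t) = M/(n_e·A·√(4πDt)) · exp(−(x−vt)²/(4Dt)), with n_e·A the pore (flow) area.
Plume center vt = 0.042 × 540 = 22.68 m, so the well at 39 m is 16.32 m downgradient of the peak.
√(4πDt) = 86.40 m, giving peak height M/(n_e·A·√(4πDt)) = 57/(0.24 × 21 × 86.40) = 0.1309 kg/m³.
(x−vt)²/(4Dt) = (16.32)²/(4 × 1.1 × 540) = 0.1121; exp(−0.1121) = 0.8940.
C = 0.1309 × 0.8940 = 0.117 kg/m³.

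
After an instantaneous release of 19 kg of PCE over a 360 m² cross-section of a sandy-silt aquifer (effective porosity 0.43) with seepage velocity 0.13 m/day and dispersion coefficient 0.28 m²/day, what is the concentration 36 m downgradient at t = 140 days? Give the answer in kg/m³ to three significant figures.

0.000733 kg/m³

For an instantaneous plane source, C(x,t) = M/(n_e·A·√(4πDt)) · exp(−(x−vt)²/(4Dt)), with n_e·A the pore (flow) area.
Plume center vt = 0.13 × 140 = 18.2 m, so the well at 36 m is 17.8 m downgradient of the peak.
√(4πDt) = 22.19 m, giving peak height M/(n_e·A·√(4πDt)) = 19/(0.43 × 360 × 22.19) = 0.005531 kg/m³.
(x−vt)²/(4Dt) = (17.8)²/(4 × 0.28 × 140) = 2.021; exp(−2.021) = 0.1325.
C = 0.005531 × 0.1325 = 0.000733 kg/m³.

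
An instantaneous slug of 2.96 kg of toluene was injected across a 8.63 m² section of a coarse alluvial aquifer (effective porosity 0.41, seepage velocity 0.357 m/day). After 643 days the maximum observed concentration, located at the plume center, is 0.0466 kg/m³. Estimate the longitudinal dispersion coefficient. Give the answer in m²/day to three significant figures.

0.0399 m²/day

At the plume center C_max = M/(n_e·A·√(4πDt)), so D = M²/(4πt·(n_e·A·C_max)²).
n_e·A·C_max = 0.41 × 8.63 × 0.0466 = 0.1649 kg/m.
D = 2.96²/(4π × 643 × 0.1649²) = 0.0399 m²/day.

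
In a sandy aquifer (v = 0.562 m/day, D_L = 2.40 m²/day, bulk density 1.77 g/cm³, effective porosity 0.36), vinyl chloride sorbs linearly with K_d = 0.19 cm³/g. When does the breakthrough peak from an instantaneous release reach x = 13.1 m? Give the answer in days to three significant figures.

Retardation factor R = 1 + ρ_b·K_d/n = 1 + 1.77 × 0.19/0.36 = 1.934.
Sorption retards both mechanisms: v_R = v/R = 0.2906 m/day, D_R = D/R = 1.241 m²/day.
Peak time from v_R²t² + 2D_R t − x² = 0: t = (√(D_R² + v_R²x²) − D_R)/v_R².
√(D_R² + v_R²x²) = √(1.241² + 0.2906² × 13.1²) = 4.004; v_R² = 0.08445.
t = (4.004 − 1.241)/0.08445 = 32.7 days.

32.7 days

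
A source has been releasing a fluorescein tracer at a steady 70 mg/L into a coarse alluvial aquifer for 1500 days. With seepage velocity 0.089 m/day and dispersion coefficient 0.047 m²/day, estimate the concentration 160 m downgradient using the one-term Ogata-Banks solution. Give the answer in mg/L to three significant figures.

For a continuous step input, C/C₀ ≈ ½·erfc((x−vt)/(2√(Dt))).
vt = 0.089 × 1500 = 133.5 m and 2√(Dt) = 2√(0.047 × 1500) = 16.79 m.
Argument (x−vt)/(2√(Dt)) = (160 − 133.5)/16.79 = 1.578; ½·erfc(1.578) = 0.01282.
C = 70 × 0.01282 = 0.897 mg/L.

0.897 mg/L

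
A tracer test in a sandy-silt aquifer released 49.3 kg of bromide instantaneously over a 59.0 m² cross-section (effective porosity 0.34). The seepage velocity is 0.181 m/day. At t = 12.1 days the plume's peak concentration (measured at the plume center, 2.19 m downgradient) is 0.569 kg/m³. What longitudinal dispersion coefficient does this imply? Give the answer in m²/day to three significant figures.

0.123 m²/day

At the plume center C_max = M/(n_e·A·√(4πDt)), so D = M²/(4πt·(n_e·A·C_max)²).
n_e·A·C_max = 0.34 × 59.0 × 0.569 = 11.41 kg/m.
D = 49.3²/(4π × 12.1 × 11.41²) = 0.123 m²/day.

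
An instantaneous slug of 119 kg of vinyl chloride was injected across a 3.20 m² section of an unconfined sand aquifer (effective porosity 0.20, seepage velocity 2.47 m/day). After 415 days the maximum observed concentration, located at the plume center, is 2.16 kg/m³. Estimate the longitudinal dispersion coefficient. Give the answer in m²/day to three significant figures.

1.42 m²/day

At the plume center C_max = M/(n_e·A·√(4πDt)), so D = M²/(4πt·(n_e·A·C_max)²).
n_e·A·C_max = 0.20 × 3.20 × 2.16 = 1.382 kg/m.
D = 119²/(4π × 415 × 1.382²) = 1.42 m²/day.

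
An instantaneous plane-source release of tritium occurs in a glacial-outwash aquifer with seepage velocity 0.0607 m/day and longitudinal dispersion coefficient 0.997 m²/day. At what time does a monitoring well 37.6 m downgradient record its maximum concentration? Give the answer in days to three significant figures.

For the 1D instantaneous-source solution, setting ∂C/∂t = 0 at fixed x gives v²t² + 2Dt − x² = 0, so t = (√(D² + v²x²) − D)/v².
√(D² + v²x²) = √(0.997² + 0.0607² × 37.6²) = 2.491; v² = 0.00368449.
t = (2.491 − 0.997)/0.00368449 = 405 days (vs. the pure-advection estimate x/v = 619 d).

405 days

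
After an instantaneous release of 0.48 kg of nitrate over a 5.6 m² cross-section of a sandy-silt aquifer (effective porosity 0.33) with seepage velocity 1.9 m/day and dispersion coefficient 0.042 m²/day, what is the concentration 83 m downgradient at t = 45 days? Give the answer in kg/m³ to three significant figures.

For an instantaneous plane source, C(x,t) = M/(n_e·A·√(4πDt)) · exp(−(x−vt)²/(4Dt)), with n_e·A the pore (flow) area.
Plume center vt = 1.9 × 45 = 85.5 m, so the well at 83 m is 2.5 m upgradient of the peak.
√(4πDt) = 4.873 m, giving peak height M/(n_e·A·√(4πDt)) = 0.48/(0.33 × 5.6 × 4.873) = 0.05330 kg/m³.
(x−vt)²/(4Dt) = (-2.5)²/(4 × 0.042 × 45) = 0.8267; exp(−0.8267) = 0.4375.
C = 0.05330 × 0.4375 = 0.0233 kg/m³.

0.0233 kg/m³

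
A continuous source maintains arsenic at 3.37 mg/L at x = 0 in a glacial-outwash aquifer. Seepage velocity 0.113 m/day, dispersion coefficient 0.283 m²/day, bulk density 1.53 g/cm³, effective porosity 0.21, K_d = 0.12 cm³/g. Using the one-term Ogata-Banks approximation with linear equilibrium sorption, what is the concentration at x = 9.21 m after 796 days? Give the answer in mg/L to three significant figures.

3.35 mg/L

Retardation factor R = 1 + ρ_b·K_d/n = 1 + 1.53 × 0.12/0.21 = 1.874.
Sorption retards both mechanisms: v_R = v/R = 0.06030 m/day, D_R = D/R = 0.1510 m²/day.
v_R·t = 0.06030 × 796 = 47.9988 m; 2√(D_R t) = 21.93 m; argument = (9.21 − 47.9988)/21.93 = -1.769.
C = C₀ × ½·erfc(-1.769) = 3.37 × 0.9938 = 3.35 mg/L.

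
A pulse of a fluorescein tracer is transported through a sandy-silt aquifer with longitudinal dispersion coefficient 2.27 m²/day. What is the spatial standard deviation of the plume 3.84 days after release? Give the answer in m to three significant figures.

Dispersive spreading gives a Gaussian with σ² = 2Dt; advection only shifts the center.
σ = √(2 × 2.27 × 3.84) = 4.18 m.

4.18 m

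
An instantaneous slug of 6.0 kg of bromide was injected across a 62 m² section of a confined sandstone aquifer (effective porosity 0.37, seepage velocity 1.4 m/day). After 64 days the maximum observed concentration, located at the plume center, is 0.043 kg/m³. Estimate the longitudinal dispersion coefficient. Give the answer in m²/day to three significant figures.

At the plume center C_max = M/(n_e·A·√(4πDt)), so D = M²/(4πt·(n_e·A·C_max)²).
n_e·A·C_max = 0.37 × 62 × 0.043 = 0.9864 kg/m.
D = 6.0²/(4π × 64 × 0.9864²) = 0.0460 m²/day.

0.0460 m²/day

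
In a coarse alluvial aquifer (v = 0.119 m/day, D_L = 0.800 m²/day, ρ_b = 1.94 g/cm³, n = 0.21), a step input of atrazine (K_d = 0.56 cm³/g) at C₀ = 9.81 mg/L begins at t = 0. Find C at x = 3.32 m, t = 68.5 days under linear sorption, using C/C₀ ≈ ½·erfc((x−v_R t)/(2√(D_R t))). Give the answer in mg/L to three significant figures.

Retardation factor R = 1 + ρ_b·K_d/n = 1 + 1.94 × 0.56/0.21 = 6.173.
Sorption retards both mechanisms: v_R = v/R = 0.01928 m/day, D_R = D/R = 0.1296 m²/day.
v_R·t = 0.01928 × 68.5 = 1.32068 m; 2√(D_R t) = 5.959 m; argument = (3.32 − 1.32068)/5.959 = 0.3355.
C = C₀ × ½·erfc(0.3355) = 9.81 × 0.3176 = 3.12 mg/L.

3.12 mg/L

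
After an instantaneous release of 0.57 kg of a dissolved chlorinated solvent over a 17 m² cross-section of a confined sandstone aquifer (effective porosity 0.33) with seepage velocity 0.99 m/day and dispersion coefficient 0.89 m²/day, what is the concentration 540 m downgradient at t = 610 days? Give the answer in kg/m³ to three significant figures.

For an instantaneous plane source, C(x,t) = M/(n_e·A·√(4πDt)) · exp(−(x−vt)²/(4Dt)), with n_e·A the pore (flow) area.
Plume center vt = 0.99 × 610 = 603.9 m, so the well at 540 m is 63.9 m upgradient of the peak.
√(4πDt) = 82.60 m, giving peak height M/(n_e·A·√(4πDt)) = 0.57/(0.33 × 17 × 82.60) = 0.001230 kg/m³.
(x−vt)²/(4Dt) = (-63.9)²/(4 × 0.89 × 610) = 1.880; exp(−1.880) = 0.1526.
C = 0.001230 × 0.1526 = 0.000188 kg/m³.

0.000188 kg/m³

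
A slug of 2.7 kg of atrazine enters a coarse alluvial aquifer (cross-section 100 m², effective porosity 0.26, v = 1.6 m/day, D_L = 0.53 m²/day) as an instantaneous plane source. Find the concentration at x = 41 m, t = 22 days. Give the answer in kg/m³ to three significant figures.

0.00417 kg/m³

For an instantaneous plane source, C(x,t) = M/(n_e·A·√(4πDt)) · exp(−(x−vt)²/(4Dt)), with n_e·A the pore (flow) area.
Plume center vt = 1.6 × 22 = 35.2 m, so the well at 41 m is 5.8 m downgradient of the peak.
√(4πDt) = 12.10 m, giving peak height M/(n_e·A·√(4πDt)) = 2.7/(0.26 × 100 × 12.10) = 0.008582 kg/m³.
(x−vt)²/(4Dt) = (5.8)²/(4 × 0.53 × 22) = 0.7213; exp(−0.7213) = 0.4861.
C = 0.008582 × 0.4861 = 0.00417 kg/m³.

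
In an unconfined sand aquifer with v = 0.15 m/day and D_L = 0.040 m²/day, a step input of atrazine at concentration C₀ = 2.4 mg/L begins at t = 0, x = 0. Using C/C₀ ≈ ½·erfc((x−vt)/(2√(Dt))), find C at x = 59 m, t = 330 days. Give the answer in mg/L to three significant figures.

0.0774 mg/L

For a continuous step input, C/C₀ ≈ ½·erfc((x−vt)/(2√(Dt))).
vt = 0.15 × 330 = 49.5 m and 2√(Dt) = 2√(0.040 × 330) = 7.266 m.
Argument (x−vt)/(2√(Dt)) = (59 − 49.5)/7.266 = 1.307; ½·erfc(1.307) = 0.03227.
C = 2.4 × 0.03227 = 0.0774 mg/L.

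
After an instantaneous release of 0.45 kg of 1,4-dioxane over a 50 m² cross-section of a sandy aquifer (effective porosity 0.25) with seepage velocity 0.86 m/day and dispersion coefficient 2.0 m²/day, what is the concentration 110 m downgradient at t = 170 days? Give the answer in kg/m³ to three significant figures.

For an instantaneous plane source, C(x,t) = M/(n_e·A·√(4πDt)) · exp(−(x−vt)²/(4Dt)), with n_e·A the pore (flow) area.
Plume center vt = 0.86 × 170 = 146.2 m, so the well at 110 m is 36.2 m upgradient of the peak.
√(4πDt) = 65.36 m, giving peak height M/(n_e·A·√(4πDt)) = 0.45/(0.25 × 50 × 65.36) = 0.0005508 kg/m³.
(x−vt)²/(4Dt) = (-36.2)²/(4 × 2.0 × 170) = 0.9636; exp(−0.9636) = 0.3815.
C = 0.0005508 × 0.3815 = 0.000210 kg/m³.

0.000210 kg/m³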